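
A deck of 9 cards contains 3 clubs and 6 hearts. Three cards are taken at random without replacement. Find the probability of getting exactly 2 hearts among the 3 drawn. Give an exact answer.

15/28

One ordering (hearts drawn first) has probability 6/9 × 5/8 × 3/7 = 90/504 = 5/28.
There are C(3,2) = 3 such orderings, each equally likely, so P = 3 × 5/28 = 15/28.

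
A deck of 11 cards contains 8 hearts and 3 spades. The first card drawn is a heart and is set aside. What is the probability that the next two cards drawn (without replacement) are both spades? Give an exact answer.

After the first draw, 3 of the remaining 10 cards are spades.
P = 3/10 × 2/9 = 6/90 = 1/15.

1/15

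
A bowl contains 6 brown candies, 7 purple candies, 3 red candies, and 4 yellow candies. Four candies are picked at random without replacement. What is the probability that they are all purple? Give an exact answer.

7/969

P(every draw is purple) = 7/20 × 6/19 × 5/18 × 4/17 = 840/116280 = 7/969.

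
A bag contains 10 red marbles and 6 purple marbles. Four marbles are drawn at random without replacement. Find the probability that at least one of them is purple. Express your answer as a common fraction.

P(no purple) = 10/16 × 9/15 × 8/14 × 7/13 = 5040/43680 = 3/26.
P(at least one) = 1 − 3/26 = 23/26.

23/26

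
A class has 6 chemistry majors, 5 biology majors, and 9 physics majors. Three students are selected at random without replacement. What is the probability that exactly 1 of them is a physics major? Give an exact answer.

One ordering (a physics major drawn first) has probability 9/20 × 11/19 × 10/18 = 990/6840 = 11/76.
There are C(3,1) = 3 such orderings, each equally likely, so P = 3 × 11/76 = 33/76.

33/76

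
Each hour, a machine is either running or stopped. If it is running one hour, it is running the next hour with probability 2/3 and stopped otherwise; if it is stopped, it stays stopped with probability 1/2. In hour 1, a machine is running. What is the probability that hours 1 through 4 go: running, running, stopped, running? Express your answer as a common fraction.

1/9

Hour 1 is given. For each transition, use the conditional probability from the current state:
P(running | running) = 2/3; P(stopped | running) = 1/3; P(running | stopped) = 1/2.
P = 2/3 × 1/3 × 1/2 = 2/18 = 1/9.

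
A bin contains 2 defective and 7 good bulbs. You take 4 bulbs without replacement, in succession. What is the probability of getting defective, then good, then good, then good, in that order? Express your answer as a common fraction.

5/36

Multiply the probability of each draw given the previous ones:
P = 2/9 × 7/8 × 6/7 × 5/6 = 420/3024 = 5/36.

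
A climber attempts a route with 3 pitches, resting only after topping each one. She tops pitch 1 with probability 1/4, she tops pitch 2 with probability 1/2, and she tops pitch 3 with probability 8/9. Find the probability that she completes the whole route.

1/9

The events are sequential, so multiply the conditional probabilities:
P = 1/4 × 1/2 × 8/9 = 8/72 = 1/9.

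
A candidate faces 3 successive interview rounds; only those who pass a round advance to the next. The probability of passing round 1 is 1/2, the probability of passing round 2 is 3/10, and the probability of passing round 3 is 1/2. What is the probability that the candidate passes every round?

3/40

The events are sequential, so multiply the conditional probabilities:
P = 1/2 × 3/10 × 1/2 = 3/40.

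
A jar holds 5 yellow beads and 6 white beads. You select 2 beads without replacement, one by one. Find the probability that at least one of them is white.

9/11

P(no white) = 5/11 × 4/10 = 20/110 = 2/11.
P(at least one) = 1 − 2/11 = 9/11.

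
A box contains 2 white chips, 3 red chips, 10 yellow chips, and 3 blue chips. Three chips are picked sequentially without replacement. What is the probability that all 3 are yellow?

5/34

P(all yellow) = 10/18 × 9/17 × 8/16 = 720/4896 = 5/34.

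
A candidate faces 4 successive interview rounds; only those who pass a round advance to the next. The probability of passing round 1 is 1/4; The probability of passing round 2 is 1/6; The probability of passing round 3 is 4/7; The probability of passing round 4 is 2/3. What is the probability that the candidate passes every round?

1/63

Multiplying along the chain,
P = 1/4 × 1/6 × 4/7 × 2/3 = 8/504 = 1/63.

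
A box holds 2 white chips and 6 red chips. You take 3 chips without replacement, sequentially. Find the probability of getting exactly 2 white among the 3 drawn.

3/28

One ordering (white drawn first) has probability 2/8 × 1/7 × 6/6 = 12/336 = 1/28.
There are C(3,2) = 3 such orderings, each equally likely, so P = 3 × 1/28 = 3/28.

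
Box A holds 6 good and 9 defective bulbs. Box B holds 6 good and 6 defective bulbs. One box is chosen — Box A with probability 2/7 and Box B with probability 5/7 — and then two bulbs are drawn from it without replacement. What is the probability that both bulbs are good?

From Box A: P(both good) = (6/15)(5/14) = 1/7.
From Box B: P(both good) = (6/12)(5/11) = 5/22.
Total probability = (2/7)(1/7) + (5/7)(5/22) = 219/1078.

219/1078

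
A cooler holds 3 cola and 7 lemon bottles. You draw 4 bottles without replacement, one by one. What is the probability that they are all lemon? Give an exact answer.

1/6

P(every draw is lemon) = 7/10 × 6/9 × 5/8 × 4/7 = 840/5040 = 1/6.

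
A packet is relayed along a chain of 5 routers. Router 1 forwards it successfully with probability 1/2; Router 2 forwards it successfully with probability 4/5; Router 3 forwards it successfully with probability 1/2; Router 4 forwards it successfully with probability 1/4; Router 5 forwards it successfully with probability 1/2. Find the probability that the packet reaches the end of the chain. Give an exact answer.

1/40

Each stage is reached only if all earlier stages succeed, so
P = 1/2 × 4/5 × 1/2 × 1/4 × 1/2 = 4/160 = 1/40.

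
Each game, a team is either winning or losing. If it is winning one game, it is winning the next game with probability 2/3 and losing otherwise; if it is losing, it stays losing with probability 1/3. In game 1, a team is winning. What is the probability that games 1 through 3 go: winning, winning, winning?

Game 1 is given. For each transition, use the conditional probability from the current state:
P(winning | winning) = 2/3; P(winning | winning) = 2/3.
P = 2/3 × 2/3 = 4/9.

4/9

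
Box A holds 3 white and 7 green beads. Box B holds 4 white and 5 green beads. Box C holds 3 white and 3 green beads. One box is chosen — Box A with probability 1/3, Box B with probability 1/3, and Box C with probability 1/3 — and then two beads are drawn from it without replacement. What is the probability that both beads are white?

13/90

From Box A: P(both white) = (3/10)(2/9) = 1/15.
From Box B: P(both white) = (4/9)(3/8) = 1/6.
From Box C: P(both white) = (3/6)(2/5) = 1/5.
Total probability = (1/3)(1/15) + (1/3)(1/6) + (1/3)(1/5) = 13/90.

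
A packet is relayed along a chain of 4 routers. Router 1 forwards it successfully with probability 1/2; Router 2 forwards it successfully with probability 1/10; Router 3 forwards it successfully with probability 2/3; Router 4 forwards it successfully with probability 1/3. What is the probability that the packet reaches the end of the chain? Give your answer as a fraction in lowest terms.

Each stage is reached only if all earlier stages succeed, so
P = 1/2 × 1/10 × 2/3 × 1/3 = 2/180 = 1/90.

1/90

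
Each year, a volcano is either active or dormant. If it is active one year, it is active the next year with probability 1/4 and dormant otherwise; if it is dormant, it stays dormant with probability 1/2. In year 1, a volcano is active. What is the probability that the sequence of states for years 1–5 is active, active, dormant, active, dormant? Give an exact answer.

Year 1 is given. For each transition, use the conditional probability from the current state:
P(active | active) = 1/4; P(dormant | active) = 3/4; P(active | dormant) = 1/2; P(dormant | active) = 3/4.
P = 1/4 × 3/4 × 1/2 × 3/4 = 9/128.

9/128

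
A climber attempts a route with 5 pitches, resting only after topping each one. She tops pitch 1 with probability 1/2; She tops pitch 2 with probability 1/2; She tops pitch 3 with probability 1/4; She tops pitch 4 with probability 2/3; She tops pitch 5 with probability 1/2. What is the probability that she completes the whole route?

Each stage is reached only if all earlier stages succeed, so
P = 1/2 × 1/2 × 1/4 × 2/3 × 1/2 = 2/96 = 1/48.

1/48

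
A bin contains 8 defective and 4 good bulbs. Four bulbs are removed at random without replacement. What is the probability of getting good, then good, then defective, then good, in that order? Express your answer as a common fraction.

Each draw changes the counts, so multiply the conditional probabilities along the sequence:
P = 4/12 × 3/11 × 8/10 × 2/9 = 192/11880 = 8/495.

8/495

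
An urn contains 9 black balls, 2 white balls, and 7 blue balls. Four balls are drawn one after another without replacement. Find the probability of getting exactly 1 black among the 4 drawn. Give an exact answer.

One ordering (black drawn first) has probability 9/18 × 9/17 × 8/16 × 7/15 = 4536/73440 = 21/340.
There are C(4,1) = 4 such orderings, each equally likely, so P = 4 × 21/340 = 21/85.

21/85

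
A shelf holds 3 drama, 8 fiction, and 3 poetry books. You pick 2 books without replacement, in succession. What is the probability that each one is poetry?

3/91

P = 3/14 × 2/13 = 6/182 = 3/91.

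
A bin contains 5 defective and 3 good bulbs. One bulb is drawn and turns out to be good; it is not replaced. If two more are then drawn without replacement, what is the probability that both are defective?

10/21

After the first draw, 5 of the remaining 7 bulbs are defective.
P = 5/7 × 4/6 = 20/42 = 10/21.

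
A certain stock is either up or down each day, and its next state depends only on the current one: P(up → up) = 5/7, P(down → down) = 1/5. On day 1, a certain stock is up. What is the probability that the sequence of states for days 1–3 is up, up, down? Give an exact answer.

10/49

Day 1 is given. For each transition, use the conditional probability from the current state:
P(up | up) = 5/7; P(down | up) = 2/7.
P = 5/7 × 2/7 = 10/49.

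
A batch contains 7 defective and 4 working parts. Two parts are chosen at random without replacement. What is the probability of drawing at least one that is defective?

P(no defective) = 4/11 × 3/10 = 12/110 = 6/55.
P(at least one) = 1 − 6/55 = 49/55.

49/55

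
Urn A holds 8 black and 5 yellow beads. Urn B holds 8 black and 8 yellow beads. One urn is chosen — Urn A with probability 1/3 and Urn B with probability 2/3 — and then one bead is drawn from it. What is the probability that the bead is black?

From Urn A: P(black) = 8/13.
From Urn B: P(black) = 8/16.
Total probability = (1/3)(8/13) + (2/3)(8/16) = 7/13.

7/13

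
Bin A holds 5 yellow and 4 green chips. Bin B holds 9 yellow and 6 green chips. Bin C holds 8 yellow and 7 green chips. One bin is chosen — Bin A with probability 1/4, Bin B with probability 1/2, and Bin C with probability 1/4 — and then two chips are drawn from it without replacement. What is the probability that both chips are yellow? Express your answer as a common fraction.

From Bin A: P(both yellow) = (5/9)(4/8) = 5/18.
From Bin B: P(both yellow) = (9/15)(8/14) = 12/35.
From Bin C: P(both yellow) = (8/15)(7/14) = 4/15.
Total probability = (1/4)(5/18) + (1/2)(12/35) + (1/4)(4/15) = 155/504.

155/504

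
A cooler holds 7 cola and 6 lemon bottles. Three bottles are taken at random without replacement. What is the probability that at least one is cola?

133/143

P(no cola) = 6/13 × 5/12 × 4/11 = 120/1716 = 10/143.
P(at least one) = 1 − 10/143 = 133/143.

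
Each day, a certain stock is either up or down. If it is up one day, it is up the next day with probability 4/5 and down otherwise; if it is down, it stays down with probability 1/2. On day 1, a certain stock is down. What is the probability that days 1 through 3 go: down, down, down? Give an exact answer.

1/4

Day 1 is given. For each transition, use the conditional probability from the current state:
P(down | down) = 1/2; P(down | down) = 1/2.
P = 1/2 × 1/2 = 1/4.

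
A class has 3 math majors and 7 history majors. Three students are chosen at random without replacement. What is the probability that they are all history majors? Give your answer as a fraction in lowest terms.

P(all history majors) = 7/10 × 6/9 × 5/8 = 210/720 = 7/24.

7/24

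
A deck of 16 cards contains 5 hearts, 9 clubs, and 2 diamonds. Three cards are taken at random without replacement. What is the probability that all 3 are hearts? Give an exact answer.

P(all hearts) = 5/16 × 4/15 × 3/14 = 60/3360 = 1/56.

1/56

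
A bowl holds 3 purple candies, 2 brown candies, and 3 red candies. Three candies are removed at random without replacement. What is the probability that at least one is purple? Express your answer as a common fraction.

P(no purple) = 5/8 × 4/7 × 3/6 = 60/336 = 5/28.
P(at least one) = 1 − 5/28 = 23/28.

23/28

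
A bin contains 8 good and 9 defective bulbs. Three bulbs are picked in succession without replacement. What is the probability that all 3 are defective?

21/170

P(all defective) = 9/17 × 8/16 × 7/15 = 504/4080 = 21/170.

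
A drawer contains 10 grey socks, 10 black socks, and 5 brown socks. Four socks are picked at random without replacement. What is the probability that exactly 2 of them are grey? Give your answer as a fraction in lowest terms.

189/506

One ordering (grey drawn first) has probability 10/25 × 9/24 × 15/23 × 14/22 = 18900/303600 = 63/1012.
There are C(4,2) = 6 such orderings, each equally likely, so P = 6 × 63/1012 = 189/506.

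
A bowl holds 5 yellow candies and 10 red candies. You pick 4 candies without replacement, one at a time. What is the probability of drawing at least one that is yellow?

P(no yellow) = 10/15 × 9/14 × 8/13 × 7/12 = 5040/32760 = 2/13.
P(at least one) = 1 − 2/13 = 11/13.

11/13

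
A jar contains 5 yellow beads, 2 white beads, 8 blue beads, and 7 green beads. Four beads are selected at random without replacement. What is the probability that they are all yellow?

P(all yellow) = 5/22 × 4/21 × 3/20 × 2/19 = 120/175560 = 1/1463.

1/1463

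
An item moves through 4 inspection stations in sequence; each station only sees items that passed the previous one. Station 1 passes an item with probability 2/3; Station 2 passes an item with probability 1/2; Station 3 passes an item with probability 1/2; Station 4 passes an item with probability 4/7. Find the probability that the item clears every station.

Each stage is reached only if all earlier stages succeed, so
P = 2/3 × 1/2 × 1/2 × 4/7 = 8/84 = 2/21.

2/21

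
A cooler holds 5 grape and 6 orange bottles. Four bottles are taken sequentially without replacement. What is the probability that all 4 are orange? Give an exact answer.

P(all orange) = 6/11 × 5/10 × 4/9 × 3/8 = 360/7920 = 1/22.

1/22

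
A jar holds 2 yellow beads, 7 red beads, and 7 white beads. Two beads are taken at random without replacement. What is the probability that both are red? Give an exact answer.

P(every draw is red) = 7/16 × 6/15 = 42/240 = 7/40.

7/40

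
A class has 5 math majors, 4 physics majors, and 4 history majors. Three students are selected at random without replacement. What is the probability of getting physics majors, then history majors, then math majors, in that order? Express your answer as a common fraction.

Each draw changes the counts, so multiply the conditional probabilities along the sequence:
P = 4/13 × 4/12 × 5/11 = 80/1716 = 20/429.

20/429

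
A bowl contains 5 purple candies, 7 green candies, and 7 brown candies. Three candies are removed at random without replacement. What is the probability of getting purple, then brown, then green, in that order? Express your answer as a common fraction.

245/5814

Multiply the probability of each draw given the previous ones:
P = 5/19 × 7/18 × 7/17 = 245/5814.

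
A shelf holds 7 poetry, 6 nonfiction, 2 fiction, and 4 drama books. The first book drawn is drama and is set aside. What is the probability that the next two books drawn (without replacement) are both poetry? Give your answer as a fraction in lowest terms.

7/51

After the first draw, 7 of the remaining 18 books are poetry.
P = 7/18 × 6/17 = 42/306 = 7/51.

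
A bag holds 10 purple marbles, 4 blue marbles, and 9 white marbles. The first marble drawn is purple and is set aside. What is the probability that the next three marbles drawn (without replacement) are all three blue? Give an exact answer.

After the first draw, 4 of the remaining 22 marbles are blue.
P = 4/22 × 3/21 × 2/20 = 24/9240 = 1/385.

1/385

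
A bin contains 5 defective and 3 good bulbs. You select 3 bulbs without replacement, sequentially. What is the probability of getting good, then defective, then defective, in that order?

5/28

Multiply the probability of each draw given the previous ones:
P = 3/8 × 5/7 × 4/6 = 60/336 = 5/28.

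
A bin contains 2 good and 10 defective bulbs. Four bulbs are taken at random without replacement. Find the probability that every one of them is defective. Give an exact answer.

14/33

P(all defective) = 10/12 × 9/11 × 8/10 × 7/9 = 5040/11880 = 14/33.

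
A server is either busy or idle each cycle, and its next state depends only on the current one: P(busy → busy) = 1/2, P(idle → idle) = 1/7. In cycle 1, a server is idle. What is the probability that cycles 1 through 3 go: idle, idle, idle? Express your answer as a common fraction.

1/49

Cycle 1 is given. For each transition, use the conditional probability from the current state:
P(idle | idle) = 1/7; P(idle | idle) = 1/7.
P = 1/7 × 1/7 = 1/49.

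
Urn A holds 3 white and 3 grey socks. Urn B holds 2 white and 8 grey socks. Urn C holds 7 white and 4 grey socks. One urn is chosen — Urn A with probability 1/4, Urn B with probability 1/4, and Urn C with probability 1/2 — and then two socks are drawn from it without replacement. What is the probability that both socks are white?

From Urn A: P(both white) = (3/6)(2/5) = 1/5.
From Urn B: P(both white) = (2/10)(1/9) = 1/45.
From Urn C: P(both white) = (7/11)(6/10) = 21/55.
Total probability = (1/4)(1/5) + (1/4)(1/45) + (1/2)(21/55) = 122/495.

122/495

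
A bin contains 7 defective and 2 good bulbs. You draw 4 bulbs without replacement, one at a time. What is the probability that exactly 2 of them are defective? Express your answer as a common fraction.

One ordering (defective drawn first) has probability 7/9 × 6/8 × 2/7 × 1/6 = 84/3024 = 1/36.
There are C(4,2) = 6 such orderings, each equally likely, so P = 6 × 1/36 = 1/6.

1/6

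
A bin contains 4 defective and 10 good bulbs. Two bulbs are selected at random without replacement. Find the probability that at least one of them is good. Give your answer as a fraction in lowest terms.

P(no good) = 4/14 × 3/13 = 12/182 = 6/91.
P(at least one) = 1 − 6/91 = 85/91.

85/91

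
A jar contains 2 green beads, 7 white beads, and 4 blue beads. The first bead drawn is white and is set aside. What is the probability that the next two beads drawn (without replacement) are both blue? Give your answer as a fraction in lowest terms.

After the first draw, 4 of the remaining 12 beads are blue.
P = 4/12 × 3/11 = 12/132 = 1/11.

1/11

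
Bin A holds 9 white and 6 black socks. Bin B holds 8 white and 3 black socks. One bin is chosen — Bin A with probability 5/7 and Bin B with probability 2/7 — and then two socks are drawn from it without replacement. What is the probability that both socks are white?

From Bin A: P(both white) = (9/15)(8/14) = 12/35.
From Bin B: P(both white) = (8/11)(7/10) = 28/55.
Total probability = (5/7)(12/35) + (2/7)(28/55) = 1052/2695.

1052/2695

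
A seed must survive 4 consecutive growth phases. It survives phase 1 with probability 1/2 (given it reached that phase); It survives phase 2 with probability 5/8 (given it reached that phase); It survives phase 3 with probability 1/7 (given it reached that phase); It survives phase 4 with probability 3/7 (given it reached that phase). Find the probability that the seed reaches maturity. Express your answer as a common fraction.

15/784

Each stage is reached only if all earlier stages succeed, so
P = 1/2 × 5/8 × 1/7 × 3/7 = 15/784.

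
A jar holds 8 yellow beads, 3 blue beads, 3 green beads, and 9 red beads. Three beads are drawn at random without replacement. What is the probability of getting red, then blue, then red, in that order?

36/1771

Each draw changes the counts, so multiply the conditional probabilities along the sequence:
P = 9/23 × 3/22 × 8/21 = 216/10626 = 36/1771.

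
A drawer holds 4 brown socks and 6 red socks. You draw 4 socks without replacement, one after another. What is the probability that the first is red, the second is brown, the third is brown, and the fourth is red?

1/14

Each draw changes the counts, so multiply the conditional probabilities along the sequence:
P = 6/10 × 4/9 × 3/8 × 5/7 = 360/5040 = 1/14.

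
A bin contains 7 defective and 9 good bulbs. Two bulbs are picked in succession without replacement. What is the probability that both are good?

3/10

P = 9/16 × 8/15 = 72/240 = 3/10.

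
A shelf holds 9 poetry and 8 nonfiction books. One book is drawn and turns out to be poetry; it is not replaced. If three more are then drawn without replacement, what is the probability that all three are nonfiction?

With the first book removed, 8 nonfiction remain out of 16.
P = 8/16 × 7/15 × 6/14 = 336/3360 = 1/10.

1/10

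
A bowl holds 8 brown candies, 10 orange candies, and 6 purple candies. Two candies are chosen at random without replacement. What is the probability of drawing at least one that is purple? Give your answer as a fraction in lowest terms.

41/92

P(no purple) = 18/24 × 17/23 = 306/552 = 51/92.
P(at least one) = 1 − 51/92 = 41/92.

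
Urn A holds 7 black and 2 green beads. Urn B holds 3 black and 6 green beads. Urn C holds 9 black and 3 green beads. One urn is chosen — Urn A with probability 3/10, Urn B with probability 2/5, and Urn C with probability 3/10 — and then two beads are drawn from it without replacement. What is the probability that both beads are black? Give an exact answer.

491/1320

From Urn A: P(both black) = (7/9)(6/8) = 7/12.
From Urn B: P(both black) = (3/9)(2/8) = 1/12.
From Urn C: P(both black) = (9/12)(8/11) = 6/11.
Total probability = (3/10)(7/12) + (2/5)(1/12) + (3/10)(6/11) = 491/1320.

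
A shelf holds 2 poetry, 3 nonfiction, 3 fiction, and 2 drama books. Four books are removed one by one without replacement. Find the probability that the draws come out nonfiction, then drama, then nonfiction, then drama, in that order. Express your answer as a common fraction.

1/420

Chain rule:
P = 3/10 × 2/9 × 2/8 × 1/7 = 12/5040 = 1/420.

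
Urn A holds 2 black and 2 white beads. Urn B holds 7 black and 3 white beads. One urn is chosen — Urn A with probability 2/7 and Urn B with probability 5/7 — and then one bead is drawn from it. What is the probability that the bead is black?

9/14

From Urn A: P(black) = 2/4.
From Urn B: P(black) = 7/10.
Total probability = (2/7)(2/4) + (5/7)(7/10) = 9/14.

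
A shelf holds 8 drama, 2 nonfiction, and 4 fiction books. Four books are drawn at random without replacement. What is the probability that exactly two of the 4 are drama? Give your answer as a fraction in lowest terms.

One ordering (drama drawn first) has probability 8/14 × 7/13 × 6/12 × 5/11 = 1680/24024 = 10/143.
There are C(4,2) = 6 such orderings, each equally likely, so P = 6 × 10/143 = 60/143.

60/143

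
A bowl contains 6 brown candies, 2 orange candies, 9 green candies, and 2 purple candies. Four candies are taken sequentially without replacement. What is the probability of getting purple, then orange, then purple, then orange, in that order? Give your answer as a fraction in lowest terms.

1/23256

Chain rule:
P = 2/19 × 2/18 × 1/17 × 1/16 = 4/93024 = 1/23256.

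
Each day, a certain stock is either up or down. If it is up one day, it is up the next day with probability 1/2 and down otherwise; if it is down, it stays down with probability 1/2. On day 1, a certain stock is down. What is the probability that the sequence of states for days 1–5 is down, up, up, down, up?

1/16

Day 1 is given. For each transition, use the conditional probability from the current state:
P(up | down) = 1/2; P(up | up) = 1/2; P(down | up) = 1/2; P(up | down) = 1/2.
P = 1/2 × 1/2 × 1/2 × 1/2 = 1/16.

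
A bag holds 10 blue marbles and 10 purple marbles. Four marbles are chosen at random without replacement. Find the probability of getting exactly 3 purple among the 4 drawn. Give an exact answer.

One ordering (purple drawn first) has probability 10/20 × 9/19 × 8/18 × 10/17 = 7200/116280 = 20/323.
There are C(4,3) = 4 such orderings, each equally likely, so P = 4 × 20/323 = 80/323.

80/323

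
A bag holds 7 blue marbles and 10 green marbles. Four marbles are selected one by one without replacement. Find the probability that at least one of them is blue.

P(no blue) = 10/17 × 9/16 × 8/15 × 7/14 = 5040/57120 = 3/34.
P(at least one) = 1 − 3/34 = 31/34.

31/34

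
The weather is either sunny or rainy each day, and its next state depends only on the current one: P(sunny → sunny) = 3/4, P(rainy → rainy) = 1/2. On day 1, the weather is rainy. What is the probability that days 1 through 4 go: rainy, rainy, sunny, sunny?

3/16

Day 1 is given. For each transition, use the conditional probability from the current state:
P(rainy | rainy) = 1/2; P(sunny | rainy) = 1/2; P(sunny | sunny) = 3/4.
P = 1/2 × 1/2 × 3/4 = 3/16.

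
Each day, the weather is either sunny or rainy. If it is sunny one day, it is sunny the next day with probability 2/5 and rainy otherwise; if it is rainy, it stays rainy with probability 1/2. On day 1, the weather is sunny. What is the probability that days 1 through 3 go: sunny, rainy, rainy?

3/10

Day 1 is given. For each transition, use the conditional probability from the current state:
P(rainy | sunny) = 3/5; P(rainy | rainy) = 1/2.
P = 3/5 × 1/2 = 3/10.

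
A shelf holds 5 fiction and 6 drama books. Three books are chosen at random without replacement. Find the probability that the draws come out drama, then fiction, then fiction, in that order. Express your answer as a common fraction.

4/33

Each draw changes the counts, so multiply the conditional probabilities along the sequence:
P = 6/11 × 5/10 × 4/9 = 120/990 = 4/33.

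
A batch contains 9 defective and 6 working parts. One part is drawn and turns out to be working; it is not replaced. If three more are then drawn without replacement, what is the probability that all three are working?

With the first part removed, 5 working remain out of 14.
P = 5/14 × 4/13 × 3/12 = 60/2184 = 5/182.

5/182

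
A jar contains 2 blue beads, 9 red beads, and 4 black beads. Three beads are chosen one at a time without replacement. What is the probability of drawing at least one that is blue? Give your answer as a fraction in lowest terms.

P(no blue) = 13/15 × 12/14 × 11/13 = 1716/2730 = 22/35.
P(at least one) = 1 − 22/35 = 13/35.

13/35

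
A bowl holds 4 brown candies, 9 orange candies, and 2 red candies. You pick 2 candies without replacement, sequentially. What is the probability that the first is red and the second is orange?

3/35

Chain rule:
P = 2/15 × 9/14 = 18/210 = 3/35.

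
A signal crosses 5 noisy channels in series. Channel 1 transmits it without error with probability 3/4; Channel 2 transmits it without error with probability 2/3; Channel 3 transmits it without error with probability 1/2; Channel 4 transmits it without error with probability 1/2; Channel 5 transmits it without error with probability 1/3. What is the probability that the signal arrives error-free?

1/24

Multiplying along the chain,
P = 3/4 × 2/3 × 1/2 × 1/2 × 1/3 = 6/144 = 1/24.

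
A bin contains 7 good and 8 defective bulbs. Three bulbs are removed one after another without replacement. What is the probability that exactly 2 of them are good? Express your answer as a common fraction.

One ordering (good drawn first) has probability 7/15 × 6/14 × 8/13 = 336/2730 = 8/65.
There are C(3,2) = 3 such orderings, each equally likely, so P = 3 × 8/65 = 24/65.

24/65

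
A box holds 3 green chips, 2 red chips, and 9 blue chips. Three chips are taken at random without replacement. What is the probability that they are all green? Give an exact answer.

P(every draw is green) = 3/14 × 2/13 × 1/12 = 6/2184 = 1/364.

1/364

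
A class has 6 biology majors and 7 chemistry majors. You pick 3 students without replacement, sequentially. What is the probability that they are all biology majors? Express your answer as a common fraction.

P(every draw is a biology major) = 6/13 × 5/12 × 4/11 = 120/1716 = 10/143.

10/143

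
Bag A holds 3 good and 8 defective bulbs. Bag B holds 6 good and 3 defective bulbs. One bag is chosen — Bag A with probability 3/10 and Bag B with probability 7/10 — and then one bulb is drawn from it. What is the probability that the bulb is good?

181/330

From Bag A: P(good) = 3/11.
From Bag B: P(good) = 6/9.
Total probability = (3/10)(3/11) + (7/10)(6/9) = 181/330.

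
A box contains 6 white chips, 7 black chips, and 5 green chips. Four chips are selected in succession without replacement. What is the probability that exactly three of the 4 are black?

77/612

One ordering (black drawn first) has probability 7/18 × 6/17 × 5/16 × 11/15 = 2310/73440 = 77/2448.
There are C(4,3) = 4 such orderings, each equally likely, so P = 4 × 77/2448 = 77/612.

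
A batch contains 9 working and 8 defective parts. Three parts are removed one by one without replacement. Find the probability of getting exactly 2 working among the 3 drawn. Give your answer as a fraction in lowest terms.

36/85

One ordering (working drawn first) has probability 9/17 × 8/16 × 8/15 = 576/4080 = 12/85.
There are C(3,2) = 3 such orderings, each equally likely, so P = 3 × 12/85 = 36/85.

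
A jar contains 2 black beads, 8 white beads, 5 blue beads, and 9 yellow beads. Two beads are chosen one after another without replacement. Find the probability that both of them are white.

P(all white) = 8/24 × 7/23 = 56/552 = 7/69.

7/69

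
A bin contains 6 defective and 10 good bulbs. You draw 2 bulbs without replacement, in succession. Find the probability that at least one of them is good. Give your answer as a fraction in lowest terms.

P(no good) = 6/16 × 5/15 = 30/240 = 1/8.
P(at least one) = 1 − 1/8 = 7/8.

7/8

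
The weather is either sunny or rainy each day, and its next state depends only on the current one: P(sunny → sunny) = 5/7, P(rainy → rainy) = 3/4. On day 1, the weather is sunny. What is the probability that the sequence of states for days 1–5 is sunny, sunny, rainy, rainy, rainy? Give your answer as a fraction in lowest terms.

45/392

Day 1 is given. For each transition, use the conditional probability from the current state:
P(sunny | sunny) = 5/7; P(rainy | sunny) = 2/7; P(rainy | rainy) = 3/4; P(rainy | rainy) = 3/4.
P = 5/7 × 2/7 × 3/4 × 3/4 = 90/784 = 45/392.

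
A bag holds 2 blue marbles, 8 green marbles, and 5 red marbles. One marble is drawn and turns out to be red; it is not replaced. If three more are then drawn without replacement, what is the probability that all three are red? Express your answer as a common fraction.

1/91

After the first draw, 4 of the remaining 14 marbles are red.
P = 4/14 × 3/13 × 2/12 = 24/2184 = 1/91.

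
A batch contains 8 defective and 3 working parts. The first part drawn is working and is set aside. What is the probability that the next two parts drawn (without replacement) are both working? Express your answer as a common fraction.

1/45

After the first draw, 2 of the remaining 10 parts are working.
P = 2/10 × 1/9 = 2/90 = 1/45.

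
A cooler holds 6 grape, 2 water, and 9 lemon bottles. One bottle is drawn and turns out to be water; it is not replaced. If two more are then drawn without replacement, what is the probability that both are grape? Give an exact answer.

1/8

With the first bottle removed, 6 grape remain out of 16.
P = 6/16 × 5/15 = 30/240 = 1/8.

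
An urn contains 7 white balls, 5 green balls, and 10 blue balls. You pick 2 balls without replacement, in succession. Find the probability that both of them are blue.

15/77

P(every draw is blue) = 10/22 × 9/21 = 90/462 = 15/77.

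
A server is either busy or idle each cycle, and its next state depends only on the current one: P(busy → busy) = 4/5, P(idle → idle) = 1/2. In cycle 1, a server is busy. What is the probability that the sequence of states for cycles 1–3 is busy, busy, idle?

Cycle 1 is given. For each transition, use the conditional probability from the current state:
P(busy | busy) = 4/5; P(idle | busy) = 1/5.
P = 4/5 × 1/5 = 4/25.

4/25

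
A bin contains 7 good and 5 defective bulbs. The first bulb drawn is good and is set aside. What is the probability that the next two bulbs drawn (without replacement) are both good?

After the first draw, 6 of the remaining 11 bulbs are good.
P = 6/11 × 5/10 = 30/110 = 3/11.

3/11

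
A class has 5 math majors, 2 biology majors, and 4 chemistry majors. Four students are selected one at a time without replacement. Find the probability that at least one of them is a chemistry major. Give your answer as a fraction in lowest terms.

59/66

P(no chemistry majors) = 7/11 × 6/10 × 5/9 × 4/8 = 840/7920 = 7/66.
P(at least one) = 1 − 7/66 = 59/66.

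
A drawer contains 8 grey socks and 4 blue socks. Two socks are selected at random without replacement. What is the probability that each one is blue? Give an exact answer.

P(all blue) = 4/12 × 3/11 = 12/132 = 1/11.

1/11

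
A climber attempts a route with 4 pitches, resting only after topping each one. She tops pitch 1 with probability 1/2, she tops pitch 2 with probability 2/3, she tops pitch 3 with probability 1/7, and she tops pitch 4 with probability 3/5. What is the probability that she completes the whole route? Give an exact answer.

Multiplying along the chain,
P = 1/2 × 2/3 × 1/7 × 3/5 = 6/210 = 1/35.

1/35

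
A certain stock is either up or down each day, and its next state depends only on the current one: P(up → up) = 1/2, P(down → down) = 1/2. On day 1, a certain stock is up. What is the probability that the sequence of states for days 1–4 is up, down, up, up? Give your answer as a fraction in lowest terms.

1/8

Day 1 is given. For each transition, use the conditional probability from the current state:
P(down | up) = 1/2; P(up | down) = 1/2; P(up | up) = 1/2.
P = 1/2 × 1/2 × 1/2 = 1/8.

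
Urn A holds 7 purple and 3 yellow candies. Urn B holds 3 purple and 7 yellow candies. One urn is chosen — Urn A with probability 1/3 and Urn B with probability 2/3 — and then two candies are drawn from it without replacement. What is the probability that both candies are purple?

From Urn A: P(both purple) = (7/10)(6/9) = 7/15.
From Urn B: P(both purple) = (3/10)(2/9) = 1/15.
Total probability = (1/3)(7/15) + (2/3)(1/15) = 1/5.

1/5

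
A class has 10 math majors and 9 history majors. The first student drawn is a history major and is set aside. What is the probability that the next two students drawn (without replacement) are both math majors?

With the first student removed, 10 math majors remain out of 18.
P = 10/18 × 9/17 = 90/306 = 5/17.

5/17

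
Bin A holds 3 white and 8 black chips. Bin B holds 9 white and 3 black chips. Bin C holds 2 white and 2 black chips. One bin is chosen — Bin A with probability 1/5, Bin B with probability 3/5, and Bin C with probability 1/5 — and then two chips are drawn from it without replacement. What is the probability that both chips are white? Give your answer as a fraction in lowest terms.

From Bin A: P(both white) = (3/11)(2/10) = 3/55.
From Bin B: P(both white) = (9/12)(8/11) = 6/11.
From Bin C: P(both white) = (2/4)(1/3) = 1/6.
Total probability = (1/5)(3/55) + (3/5)(6/11) + (1/5)(1/6) = 613/1650.

613/1650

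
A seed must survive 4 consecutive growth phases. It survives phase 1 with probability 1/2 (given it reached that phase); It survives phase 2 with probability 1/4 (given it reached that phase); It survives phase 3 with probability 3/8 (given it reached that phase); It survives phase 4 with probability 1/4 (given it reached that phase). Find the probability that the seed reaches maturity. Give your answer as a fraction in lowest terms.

Each stage is reached only if all earlier stages succeed, so
P = 1/2 × 1/4 × 3/8 × 1/4 = 3/256.

3/256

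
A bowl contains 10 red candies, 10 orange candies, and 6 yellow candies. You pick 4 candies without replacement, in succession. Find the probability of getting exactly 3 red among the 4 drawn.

192/1495

One ordering (red drawn first) has probability 10/26 × 9/25 × 8/24 × 16/23 = 11520/358800 = 48/1495.
There are C(4,3) = 4 such orderings, each equally likely, so P = 4 × 48/1495 = 192/1495.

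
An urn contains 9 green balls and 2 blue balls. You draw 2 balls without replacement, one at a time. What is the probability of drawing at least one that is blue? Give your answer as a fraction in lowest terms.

P(no blue) = 9/11 × 8/10 = 72/110 = 36/55.
P(at least one) = 1 − 36/55 = 19/55.

19/55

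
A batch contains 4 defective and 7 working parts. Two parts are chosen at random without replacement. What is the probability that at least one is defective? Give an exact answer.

34/55

P(no defective) = 7/11 × 6/10 = 42/110 = 21/55.
P(at least one) = 1 − 21/55 = 34/55.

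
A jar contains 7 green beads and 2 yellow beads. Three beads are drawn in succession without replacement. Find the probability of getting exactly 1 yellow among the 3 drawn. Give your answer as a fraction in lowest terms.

1/2

One ordering (yellow drawn first) has probability 2/9 × 7/8 × 6/7 = 84/504 = 1/6.
There are C(3,1) = 3 such orderings, each equally likely, so P = 3 × 1/6 = 1/2.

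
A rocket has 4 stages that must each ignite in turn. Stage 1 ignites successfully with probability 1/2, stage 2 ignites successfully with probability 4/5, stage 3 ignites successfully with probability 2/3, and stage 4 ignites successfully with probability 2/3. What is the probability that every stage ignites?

Each stage is reached only if all earlier stages succeed, so
P = 1/2 × 4/5 × 2/3 × 2/3 = 16/90 = 8/45.

8/45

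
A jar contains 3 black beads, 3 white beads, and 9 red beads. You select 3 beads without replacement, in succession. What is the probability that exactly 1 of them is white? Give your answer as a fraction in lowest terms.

198/455

One ordering (white drawn first) has probability 3/15 × 12/14 × 11/13 = 396/2730 = 66/455.
There are C(3,1) = 3 such orderings, each equally likely, so P = 3 × 66/455 = 198/455.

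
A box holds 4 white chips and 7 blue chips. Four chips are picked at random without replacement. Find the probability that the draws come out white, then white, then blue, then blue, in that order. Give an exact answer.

Chain rule:
P = 4/11 × 3/10 × 7/9 × 6/8 = 504/7920 = 7/110.

7/110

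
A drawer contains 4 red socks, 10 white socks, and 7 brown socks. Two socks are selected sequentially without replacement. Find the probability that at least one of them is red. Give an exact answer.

P(no red) = 17/21 × 16/20 = 272/420 = 68/105.
P(at least one) = 1 − 68/105 = 37/105.

37/105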